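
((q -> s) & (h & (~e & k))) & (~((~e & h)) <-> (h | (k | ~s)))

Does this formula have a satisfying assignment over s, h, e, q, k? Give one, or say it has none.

Unsatisfiable — no assignment works.

Case h = True: the formula simplifies to ((q -> s) & (~e & k)) & ~(~e).
  e = True: the conjunct ~e is False.
  e = False: the conjunct ~(~e) becomes ~(~False) = False.
Case h = False: the conjunct h is False.
Both cases fail — unsatisfiable.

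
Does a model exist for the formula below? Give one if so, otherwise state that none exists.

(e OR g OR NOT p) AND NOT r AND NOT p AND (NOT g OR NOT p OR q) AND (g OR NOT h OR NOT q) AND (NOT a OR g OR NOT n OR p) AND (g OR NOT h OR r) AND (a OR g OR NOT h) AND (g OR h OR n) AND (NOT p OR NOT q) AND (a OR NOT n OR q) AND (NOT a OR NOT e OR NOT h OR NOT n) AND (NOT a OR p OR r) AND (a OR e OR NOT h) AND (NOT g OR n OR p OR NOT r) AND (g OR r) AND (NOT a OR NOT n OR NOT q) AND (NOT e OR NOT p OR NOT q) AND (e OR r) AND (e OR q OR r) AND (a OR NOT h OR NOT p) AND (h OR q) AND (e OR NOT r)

Unit clause (NOT r) forces r = False.
Unit clause (NOT p) forces p = False.
In (NOT a OR p OR r) only NOT a is left, so a = False.
In (g OR r) only g is left, so g = True.
In (e OR r) only e is left, so e = True.
Set q = True.
Set n = True.
Set h = False.
All clauses satisfied.

g = True, q = True, e = True, n = True, p = False, a = False, r = False, h = False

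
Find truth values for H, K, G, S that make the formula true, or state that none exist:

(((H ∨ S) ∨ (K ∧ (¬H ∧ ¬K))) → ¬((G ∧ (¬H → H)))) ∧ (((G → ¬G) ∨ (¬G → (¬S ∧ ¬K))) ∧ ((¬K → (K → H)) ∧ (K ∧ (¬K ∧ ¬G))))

Unsatisfiable — no assignment works.

Case K = True: the conjunct ¬K is False.
Case K = False: the conjunct K is False.
Both cases fail — unsatisfiable.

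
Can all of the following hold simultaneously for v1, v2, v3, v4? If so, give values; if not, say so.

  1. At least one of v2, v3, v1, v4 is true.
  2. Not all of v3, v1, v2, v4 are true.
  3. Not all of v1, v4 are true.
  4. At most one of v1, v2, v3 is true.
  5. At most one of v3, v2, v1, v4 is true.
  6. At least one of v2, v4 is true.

v1 = False, v2 = False, v3 = False, v4 = True

  (1) {v2, v3, v1, v4}: 1 true — at least one ✓
  (2) {v3, v1, v2, v4}: 1/4 true — not all ✓
  (3) {v1, v4}: 1/2 true — not all ✓
  (4) {v1, v2, v3}: 0 true — at most one ✓
  (5) {v3, v2, v1, v4}: 1 true — at most one ✓
  (6) {v2, v4}: 1 true — at least one ✓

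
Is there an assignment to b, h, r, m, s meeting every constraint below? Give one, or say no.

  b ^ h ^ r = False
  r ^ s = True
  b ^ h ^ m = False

b: False, h: False, r: False, m: False, s: True

b ^ h ^ r = F ^ F ^ F = False ✓
r ^ s = F ^ T = True ✓
b ^ h ^ m = F ^ F ^ F = False ✓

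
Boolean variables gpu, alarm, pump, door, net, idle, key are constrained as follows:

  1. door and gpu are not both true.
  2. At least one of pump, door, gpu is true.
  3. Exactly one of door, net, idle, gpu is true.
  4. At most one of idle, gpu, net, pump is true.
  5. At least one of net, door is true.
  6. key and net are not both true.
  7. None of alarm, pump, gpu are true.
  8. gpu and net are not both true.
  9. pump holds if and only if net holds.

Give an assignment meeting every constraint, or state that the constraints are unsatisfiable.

gpu = False, alarm = False, pump = False, door = True, net = False, idle = False, key = True

  (1) door=T, gpu=F — not both ✓
  (2) {pump, door, gpu}: 1 true — at least one ✓
  (3) {door, net, idle, gpu}: 1 true — exactly one ✓
  (4) {idle, gpu, net, pump}: 0 true — at most one ✓
  (5) {net, door}: 1 true — at least one ✓
  (6) key=T, net=F — not both ✓
  (7) {alarm, pump, gpu}: 0 true — none ✓
  (8) gpu=F, net=F — not both ✓
  (9) pump=F, net=F — same ✓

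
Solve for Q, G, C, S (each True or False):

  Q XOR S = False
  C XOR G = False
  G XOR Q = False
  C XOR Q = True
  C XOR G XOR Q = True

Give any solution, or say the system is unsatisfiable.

The formula is unsatisfiable.

Adding constraints 2, 3, 4 mod 2: every variable appears an even number of times on the left, so the left side is 0.
But the right sides sum to 1 (mod 2). 0 ≠ 1 — the system is inconsistent.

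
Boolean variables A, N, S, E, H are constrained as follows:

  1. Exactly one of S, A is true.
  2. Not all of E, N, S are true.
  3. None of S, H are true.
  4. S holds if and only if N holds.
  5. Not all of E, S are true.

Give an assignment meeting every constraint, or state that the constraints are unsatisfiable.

A=T; N=F; S=F; E=T; H=F

  (1) {S, A}: 1 true — exactly one ✓
  (2) {E, N, S}: 1/3 true — not all ✓
  (3) {S, H}: 0 true — none ✓
  (4) S=F, N=F — same ✓
  (5) {E, S}: 1/2 true — not all ✓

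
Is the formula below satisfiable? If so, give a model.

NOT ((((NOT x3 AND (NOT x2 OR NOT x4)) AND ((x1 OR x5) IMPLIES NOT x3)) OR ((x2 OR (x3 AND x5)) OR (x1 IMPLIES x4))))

x1 = True, x2 = False, x3 = True, x4 = False, x5 = False

  NOT ((((NOT x3 AND (NOT x2 OR NOT x4)) AND ((x1 OR x5) IMPLIES NOT x3)) OR ((x2 OR (x3 AND x5)) OR (x1 IMPLIES x4)))) = True
    ((NOT x3 AND (NOT x2 OR NOT x4)) AND ((x1 OR x5) IMPLIES NOT x3)) OR ((x2 OR (x3 AND x5)) OR (x1 IMPLIES x4)) = False
      (NOT x3 AND (NOT x2 OR NOT x4)) AND ((x1 OR x5) IMPLIES NOT x3) = False
        NOT x3 AND (NOT x2 OR NOT x4) = False
          NOT x3 = False
          NOT x2 OR NOT x4 = True
            NOT x2 = True
            NOT x4 = True
        (x1 OR x5) IMPLIES NOT x3 = False
          x1 OR x5 = True
          NOT x3 = False
      (x2 OR (x3 AND x5)) OR (x1 IMPLIES x4) = False
        x2 OR (x3 AND x5) = False
          x3 AND x5 = False
        x1 IMPLIES x4 = False
The formula evaluates to True.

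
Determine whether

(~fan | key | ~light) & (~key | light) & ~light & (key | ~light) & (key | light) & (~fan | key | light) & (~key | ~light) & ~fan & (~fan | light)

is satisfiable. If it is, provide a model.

UNSATISFIABLE

Case light = True:
  Clause (~light) is falsified — contradiction.
Case light = False:
  (~key | light) forces key = False.
  Clause (key | light) is falsified — contradiction.
Both cases fail, so the formula is unsatisfiable.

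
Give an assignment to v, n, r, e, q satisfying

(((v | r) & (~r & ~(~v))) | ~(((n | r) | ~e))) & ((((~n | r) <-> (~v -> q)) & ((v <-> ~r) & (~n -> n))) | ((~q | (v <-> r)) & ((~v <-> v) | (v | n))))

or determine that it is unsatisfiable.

v = True, n = True, r = False, e = True, q = False

  ((v | r) & (~r & ~(~v))) | ~(((n | r) | ~e)) = True
    (v | r) & (~r & ~(~v)) = True
      v | r = True
      ~r & ~(~v) = True
        ~r = True
        ~(~v) = True
          ~v = False
    ~(((n | r) | ~e)) = False
      (n | r) | ~e = True
        n | r = True
        ~e = False
  (((~n | r) <-> (~v -> q)) & ((v <-> ~r) & (~n -> n))) | ((~q | (v <-> r)) & ((~v <-> v) | (v | n))) = True
    ((~n | r) <-> (~v -> q)) & ((v <-> ~r) & (~n -> n)) = False
      (~n | r) <-> (~v -> q) = False
        ~n | r = False
          ~n = False
        ~v -> q = True
          ~v = False
      (v <-> ~r) & (~n -> n) = True
        v <-> ~r = True
          ~r = True
        ~n -> n = True
          ~n = False
    (~q | (v <-> r)) & ((~v <-> v) | (v | n)) = True
      ~q | (v <-> r) = True
        ~q = True
        v <-> r = False
      (~v <-> v) | (v | n) = True
        ~v <-> v = False
          ~v = False
        v | n = True
Both conjuncts True, so the formula holds.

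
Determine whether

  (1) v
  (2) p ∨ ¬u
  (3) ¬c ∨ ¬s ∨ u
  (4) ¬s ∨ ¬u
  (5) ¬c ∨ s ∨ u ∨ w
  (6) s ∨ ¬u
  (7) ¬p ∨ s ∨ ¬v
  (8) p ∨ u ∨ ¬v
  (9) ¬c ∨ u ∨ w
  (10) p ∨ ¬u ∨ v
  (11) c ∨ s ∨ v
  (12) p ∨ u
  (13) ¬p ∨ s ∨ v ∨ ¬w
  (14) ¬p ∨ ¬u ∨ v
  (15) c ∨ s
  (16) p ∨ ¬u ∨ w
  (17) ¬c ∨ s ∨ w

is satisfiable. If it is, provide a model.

v = True, w = True, s = True, p = True, c = False, u = False

Unit clause (v) forces v = True.
Set w = True.
Try s = False:
  (s ∨ ¬u) forces u = False.
  (¬p ∨ s ∨ ¬v) forces p = False.
  clause (p ∨ u ∨ ¬v) is falsified — backtrack.
So s = True.
  then (¬s ∨ ¬u) forces u = False.
  then (p ∨ u ∨ ¬v) forces p = True.
  then (¬c ∨ ¬s ∨ u) forces c = False.
All clauses satisfied.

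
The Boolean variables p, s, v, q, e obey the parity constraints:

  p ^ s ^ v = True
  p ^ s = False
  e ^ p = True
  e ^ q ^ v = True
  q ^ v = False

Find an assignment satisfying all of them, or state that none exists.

p = False, s = False, v = True, q = True, e = True

p ^ s ^ v = F ^ F ^ T = True ✓
p ^ s = F ^ F = False ✓
e ^ p = T ^ F = True ✓
e ^ q ^ v = T ^ T ^ T = True ✓
q ^ v = T ^ T = False ✓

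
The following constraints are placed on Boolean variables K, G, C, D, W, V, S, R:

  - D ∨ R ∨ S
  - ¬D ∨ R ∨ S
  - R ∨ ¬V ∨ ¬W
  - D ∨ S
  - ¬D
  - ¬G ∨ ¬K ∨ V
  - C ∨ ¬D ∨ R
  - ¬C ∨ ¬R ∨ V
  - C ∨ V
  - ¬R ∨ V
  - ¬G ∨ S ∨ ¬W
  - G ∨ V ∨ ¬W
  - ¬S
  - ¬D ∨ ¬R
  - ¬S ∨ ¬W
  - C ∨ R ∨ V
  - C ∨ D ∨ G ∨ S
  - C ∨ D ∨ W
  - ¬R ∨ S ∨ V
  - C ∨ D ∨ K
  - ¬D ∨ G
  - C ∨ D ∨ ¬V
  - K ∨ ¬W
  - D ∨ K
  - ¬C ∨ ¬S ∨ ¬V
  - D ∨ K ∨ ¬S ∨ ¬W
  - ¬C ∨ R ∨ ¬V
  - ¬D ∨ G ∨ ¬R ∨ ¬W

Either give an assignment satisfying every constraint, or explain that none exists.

Unsatisfiable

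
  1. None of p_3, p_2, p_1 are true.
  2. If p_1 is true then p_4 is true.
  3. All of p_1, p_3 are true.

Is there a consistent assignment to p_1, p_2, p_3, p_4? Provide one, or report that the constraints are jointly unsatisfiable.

Case p_1 = True:
  Constraint (1) is violated (p_1=T) — contradiction.
Case p_1 = False:
  Constraint (3) is violated (p_1=F) — contradiction.
Both cases fail — unsatisfiable.

Unsatisfiable — no assignment works.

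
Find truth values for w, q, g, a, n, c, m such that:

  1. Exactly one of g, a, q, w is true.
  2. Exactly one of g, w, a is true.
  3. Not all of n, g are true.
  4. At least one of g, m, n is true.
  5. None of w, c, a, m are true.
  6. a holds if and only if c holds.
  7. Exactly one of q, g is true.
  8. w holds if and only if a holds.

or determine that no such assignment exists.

w = False; q = False; g = True; a = False; n = False; c = False; m = False

  (1) {g, a, q, w}: 1 true — exactly one ✓
  (2) {g, w, a}: 1 true — exactly one ✓
  (3) {n, g}: 1/2 true — not all ✓
  (4) {g, m, n}: 1 true — at least one ✓
  (5) {w, c, a, m}: 0 true — none ✓
  (6) a=F, c=F — same ✓
  (7) {q, g}: 1 true — exactly one ✓
  (8) w=F, a=F — same ✓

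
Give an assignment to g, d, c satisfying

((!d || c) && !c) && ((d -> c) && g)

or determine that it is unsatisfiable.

g: True; d: False; c: False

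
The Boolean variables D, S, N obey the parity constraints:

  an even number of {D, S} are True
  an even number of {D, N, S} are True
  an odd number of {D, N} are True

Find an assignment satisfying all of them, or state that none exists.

D = True, S = True, N = False

{D, S}: 2 true → even ✓
{D, N, S}: 2 true → even ✓
{D, N}: 1 true → odd ✓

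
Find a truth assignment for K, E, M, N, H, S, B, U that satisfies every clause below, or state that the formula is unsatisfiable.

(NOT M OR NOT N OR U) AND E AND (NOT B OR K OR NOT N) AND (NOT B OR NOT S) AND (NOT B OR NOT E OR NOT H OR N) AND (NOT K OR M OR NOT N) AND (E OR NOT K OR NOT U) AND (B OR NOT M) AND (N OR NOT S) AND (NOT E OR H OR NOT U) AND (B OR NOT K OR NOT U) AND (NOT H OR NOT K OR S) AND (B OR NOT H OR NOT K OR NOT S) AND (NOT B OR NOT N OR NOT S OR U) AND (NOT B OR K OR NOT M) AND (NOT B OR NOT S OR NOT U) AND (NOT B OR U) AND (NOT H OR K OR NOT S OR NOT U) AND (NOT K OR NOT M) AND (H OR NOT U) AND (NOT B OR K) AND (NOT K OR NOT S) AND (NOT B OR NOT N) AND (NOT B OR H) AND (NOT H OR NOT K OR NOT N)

Unit clause (E) forces E = True.
Set K = False.
  then (NOT B OR K) forces B = False.
  then (B OR NOT M) forces M = False.
Set N = False.
  then (N OR NOT S) forces S = False.
Set H = True.
Set U = False.
All clauses satisfied.

K: False, E: True, M: False, N: False, H: True, S: False, B: False, U: False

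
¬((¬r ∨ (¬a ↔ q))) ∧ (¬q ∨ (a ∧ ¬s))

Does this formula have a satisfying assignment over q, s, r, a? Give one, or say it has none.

q = True; s = False; r = True; a = True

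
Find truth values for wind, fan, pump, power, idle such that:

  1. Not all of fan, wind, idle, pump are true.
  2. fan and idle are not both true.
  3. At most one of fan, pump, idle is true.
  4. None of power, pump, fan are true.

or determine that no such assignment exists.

wind: True, fan: False, pump: False, power: False, idle: False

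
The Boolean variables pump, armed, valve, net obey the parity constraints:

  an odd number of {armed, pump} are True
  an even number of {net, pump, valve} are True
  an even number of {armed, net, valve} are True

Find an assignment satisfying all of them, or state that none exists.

No satisfying assignment exists.

Adding constraints 1, 2, 3 mod 2: every variable appears an even number of times on the left, so the left side is 0.
But the right sides sum to 1 (mod 2). 0 ≠ 1 — the system is inconsistent.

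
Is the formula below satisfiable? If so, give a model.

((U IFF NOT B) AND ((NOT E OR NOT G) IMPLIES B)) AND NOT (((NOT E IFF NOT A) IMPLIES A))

G = True, U = False, E = False, A = False, B = True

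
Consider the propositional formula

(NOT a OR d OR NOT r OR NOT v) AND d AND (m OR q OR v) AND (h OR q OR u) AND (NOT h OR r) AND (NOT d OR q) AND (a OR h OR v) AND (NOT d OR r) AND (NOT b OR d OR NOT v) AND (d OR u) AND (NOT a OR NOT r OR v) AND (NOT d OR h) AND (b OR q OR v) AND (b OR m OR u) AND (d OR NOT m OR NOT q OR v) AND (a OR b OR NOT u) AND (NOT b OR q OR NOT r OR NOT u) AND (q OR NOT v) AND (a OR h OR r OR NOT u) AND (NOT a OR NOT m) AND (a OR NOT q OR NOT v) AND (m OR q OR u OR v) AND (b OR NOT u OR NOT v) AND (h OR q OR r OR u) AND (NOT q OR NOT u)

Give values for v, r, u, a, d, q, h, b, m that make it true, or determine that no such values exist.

v = False; r = True; u = False; a = False; d = True; q = True; h = True; b = True; m = False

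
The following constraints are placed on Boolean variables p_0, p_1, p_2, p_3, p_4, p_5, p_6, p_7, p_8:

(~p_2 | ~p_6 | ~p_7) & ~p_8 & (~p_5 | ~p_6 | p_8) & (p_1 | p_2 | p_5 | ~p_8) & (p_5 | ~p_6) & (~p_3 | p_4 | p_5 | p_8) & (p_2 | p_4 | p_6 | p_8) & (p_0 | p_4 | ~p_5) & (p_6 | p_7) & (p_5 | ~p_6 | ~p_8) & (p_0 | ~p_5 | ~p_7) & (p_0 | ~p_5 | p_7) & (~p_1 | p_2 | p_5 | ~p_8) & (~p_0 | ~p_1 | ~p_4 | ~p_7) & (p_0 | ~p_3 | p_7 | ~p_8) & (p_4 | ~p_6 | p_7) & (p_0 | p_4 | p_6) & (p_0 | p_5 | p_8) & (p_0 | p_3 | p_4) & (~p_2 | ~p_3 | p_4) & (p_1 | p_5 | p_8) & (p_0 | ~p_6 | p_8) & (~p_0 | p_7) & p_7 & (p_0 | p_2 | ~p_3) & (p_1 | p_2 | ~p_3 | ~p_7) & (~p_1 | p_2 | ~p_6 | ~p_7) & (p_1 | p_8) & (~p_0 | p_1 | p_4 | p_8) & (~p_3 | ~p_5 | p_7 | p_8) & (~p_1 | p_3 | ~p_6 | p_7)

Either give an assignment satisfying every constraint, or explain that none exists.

p_0=T, p_1=T, p_2=T, p_3=F, p_4=F, p_5=F, p_6=F, p_7=T, p_8=F

Unit clause (~p_8) forces p_8 = False.
Unit clause (p_7) forces p_7 = True.
In (p_1 | p_8) only p_1 is left, so p_1 = True.
Try p_0 = False:
  (p_0 | ~p_5 | ~p_7) forces p_5 = False.
  clause (p_0 | p_5 | p_8) is falsified — backtrack.
So p_0 = True.
  then (~p_0 | ~p_1 | ~p_4 | ~p_7) forces p_4 = False.
Set p_2 = True.
  then (~p_2 | ~p_6 | ~p_7) forces p_6 = False.
  then (~p_2 | ~p_3 | p_4) forces p_3 = False.
Set p_5 = False.
All clauses satisfied.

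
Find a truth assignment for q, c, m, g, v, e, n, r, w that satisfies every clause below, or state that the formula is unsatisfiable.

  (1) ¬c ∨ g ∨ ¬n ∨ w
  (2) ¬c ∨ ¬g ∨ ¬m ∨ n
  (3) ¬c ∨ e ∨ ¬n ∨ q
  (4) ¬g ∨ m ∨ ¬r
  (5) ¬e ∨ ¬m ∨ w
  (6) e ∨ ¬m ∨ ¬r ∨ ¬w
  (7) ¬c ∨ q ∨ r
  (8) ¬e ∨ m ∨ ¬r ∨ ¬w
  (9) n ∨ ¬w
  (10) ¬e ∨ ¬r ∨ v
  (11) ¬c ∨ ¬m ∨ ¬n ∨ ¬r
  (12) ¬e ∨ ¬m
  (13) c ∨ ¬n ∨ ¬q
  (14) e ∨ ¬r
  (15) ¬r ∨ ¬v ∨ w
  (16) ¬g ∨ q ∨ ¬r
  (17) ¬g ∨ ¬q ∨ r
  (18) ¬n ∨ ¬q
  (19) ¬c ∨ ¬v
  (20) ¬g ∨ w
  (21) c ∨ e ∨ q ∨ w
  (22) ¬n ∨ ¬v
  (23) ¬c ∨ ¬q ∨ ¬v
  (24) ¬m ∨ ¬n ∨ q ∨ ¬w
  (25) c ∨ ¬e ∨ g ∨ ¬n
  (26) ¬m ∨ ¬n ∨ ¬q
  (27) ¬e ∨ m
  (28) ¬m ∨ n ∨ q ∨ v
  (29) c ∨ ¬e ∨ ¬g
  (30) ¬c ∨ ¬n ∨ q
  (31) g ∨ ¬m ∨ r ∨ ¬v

q: True, c: True, m: True, g: False, v: False, e: False, n: False, r: False, w: False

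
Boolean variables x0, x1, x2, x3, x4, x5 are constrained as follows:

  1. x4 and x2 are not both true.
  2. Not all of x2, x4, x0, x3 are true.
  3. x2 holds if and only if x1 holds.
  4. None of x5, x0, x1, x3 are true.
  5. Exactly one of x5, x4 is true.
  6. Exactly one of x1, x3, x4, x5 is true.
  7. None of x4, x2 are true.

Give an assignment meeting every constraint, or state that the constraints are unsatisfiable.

Case x4 = True:
  Constraint (7) is violated (x4=T) — contradiction.
Case x4 = False:
  (4) forces x5 = False.
  Constraint (5) is violated (x5=F, x4=F) — contradiction.
Both cases fail — unsatisfiable.

Unsatisfiable — no assignment works.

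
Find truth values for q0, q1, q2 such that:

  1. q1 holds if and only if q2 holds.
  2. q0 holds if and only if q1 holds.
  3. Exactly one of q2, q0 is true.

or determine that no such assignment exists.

No satisfying assignment exists.

Case q0 = True:
  (2) with q0=T forces q1 = True.
  (1) with q1=T forces q2 = True.
  Constraint (3) is violated (q2=T, q0=T) — contradiction.
Case q0 = False:
  (2) with q0=F forces q1 = False.
  (1) with q1=F forces q2 = False.
  Constraint (3) is violated (q2=F, q0=F) — contradiction.
Both cases fail — unsatisfiable.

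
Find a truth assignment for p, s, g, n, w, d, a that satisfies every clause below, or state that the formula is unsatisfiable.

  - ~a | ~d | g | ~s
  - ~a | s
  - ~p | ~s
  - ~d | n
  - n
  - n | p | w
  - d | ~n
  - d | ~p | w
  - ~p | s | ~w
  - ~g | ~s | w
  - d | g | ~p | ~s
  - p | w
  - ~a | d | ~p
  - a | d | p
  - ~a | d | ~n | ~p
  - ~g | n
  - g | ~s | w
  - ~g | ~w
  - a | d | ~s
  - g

p = True; s = False; g = True; n = True; w = False; d = True; a = False

Unit clause (n) forces n = True.
In (d | ~n) only d is left, so d = True.
Unit clause (g) forces g = True.
In (~g | ~w) only ~w is left, so w = False.
In (~g | ~s | w) only ~s is left, so s = False.
In (p | w) only p is left, so p = True.
In (~a | s) only ~a is left, so a = False.
All clauses satisfied.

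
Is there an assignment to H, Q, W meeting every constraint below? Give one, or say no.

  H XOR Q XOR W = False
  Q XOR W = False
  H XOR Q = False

H=F, Q=F, W=F

H XOR Q XOR W = F XOR F XOR F = False ✓
Q XOR W = F XOR F = False ✓
H XOR Q = F XOR F = False ✓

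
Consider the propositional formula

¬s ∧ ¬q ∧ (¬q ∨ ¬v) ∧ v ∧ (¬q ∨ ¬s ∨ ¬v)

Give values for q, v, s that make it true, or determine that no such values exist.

q = False, v = True, s = False

Unit clause (¬s) forces s = False.
Unit clause (¬q) forces q = False.
Unit clause (v) forces v = True.
Check each clause:
  (¬s): ¬s holds.
  (¬q): ¬q holds.
  (¬q ∨ ¬v): ¬q holds.
  (v): v holds.
  (¬q ∨ ¬s ∨ ¬v): ¬q holds.
All clauses satisfied.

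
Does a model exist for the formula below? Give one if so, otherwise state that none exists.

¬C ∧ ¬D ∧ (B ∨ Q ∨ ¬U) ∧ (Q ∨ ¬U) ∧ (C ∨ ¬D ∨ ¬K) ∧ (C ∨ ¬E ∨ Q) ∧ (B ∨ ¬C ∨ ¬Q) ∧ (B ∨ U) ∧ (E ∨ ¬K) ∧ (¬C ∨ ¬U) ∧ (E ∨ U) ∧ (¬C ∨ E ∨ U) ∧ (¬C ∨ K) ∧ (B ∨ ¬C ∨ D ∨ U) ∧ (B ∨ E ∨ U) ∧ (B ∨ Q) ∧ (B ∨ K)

Unit clause (¬C) forces C = False.
Unit clause (¬D) forces D = False.
Set Q = True.
Set E = False.
  then (E ∨ ¬K) forces K = False.
  then (E ∨ U) forces U = True.
  then (B ∨ K) forces B = True.
All clauses satisfied.

C = False, Q = True, E = False, K = False, D = False, U = True, B = True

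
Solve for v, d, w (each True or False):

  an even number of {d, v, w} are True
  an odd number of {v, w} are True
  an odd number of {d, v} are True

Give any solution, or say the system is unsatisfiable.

v=F, d=T, w=T

{d, v, w}: 2 true → even ✓
{v, w}: 1 true → odd ✓
{d, v}: 1 true → odd ✓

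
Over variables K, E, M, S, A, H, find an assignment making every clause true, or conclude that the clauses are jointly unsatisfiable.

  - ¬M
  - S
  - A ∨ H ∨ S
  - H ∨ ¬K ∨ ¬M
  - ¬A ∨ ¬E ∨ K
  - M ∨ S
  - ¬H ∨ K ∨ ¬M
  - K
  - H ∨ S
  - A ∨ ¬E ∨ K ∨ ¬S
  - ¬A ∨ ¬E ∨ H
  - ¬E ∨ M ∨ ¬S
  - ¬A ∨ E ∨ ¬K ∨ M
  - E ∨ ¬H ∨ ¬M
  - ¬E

K = True; E = False; M = False; S = True; A = False; H = False

Unit clause (¬M) forces M = False.
Unit clause (S) forces S = True.
Unit clause (K) forces K = True.
In (¬E ∨ M ∨ ¬S) only ¬E is left, so E = False.
In (¬A ∨ E ∨ ¬K ∨ M) only ¬A is left, so A = False.
Set H = False.
All clauses satisfied.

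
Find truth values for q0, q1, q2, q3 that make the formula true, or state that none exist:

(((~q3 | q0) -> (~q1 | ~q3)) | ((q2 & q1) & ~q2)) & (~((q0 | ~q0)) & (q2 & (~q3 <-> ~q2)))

UNSATISFIABLE

The conjunct ~((q0 | ~q0)) is unsatisfiable on its own:
  q0=F: evaluates to False.
  q0=T: evaluates to False.
So the whole conjunction is unsatisfiable.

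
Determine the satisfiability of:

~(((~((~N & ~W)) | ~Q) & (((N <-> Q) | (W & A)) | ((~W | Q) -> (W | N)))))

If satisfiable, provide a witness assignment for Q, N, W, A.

Q=T, N=F, W=F, A=T

  ~(((~((~N & ~W)) | ~Q) & (((N <-> Q) | (W & A)) | ((~W | Q) -> (W | N))))) = True
    (~((~N & ~W)) | ~Q) & (((N <-> Q) | (W & A)) | ((~W | Q) -> (W | N))) = False
      ~((~N & ~W)) | ~Q = False
        ~((~N & ~W)) = False
          ~N & ~W = True
            ~N = True
            ~W = True
        ~Q = False
      ((N <-> Q) | (W & A)) | ((~W | Q) -> (W | N)) = False
        (N <-> Q) | (W & A) = False
          N <-> Q = False
          W & A = False
        (~W | Q) -> (W | N) = False
          ~W | Q = True
            ~W = True
          W | N = False
The formula evaluates to True.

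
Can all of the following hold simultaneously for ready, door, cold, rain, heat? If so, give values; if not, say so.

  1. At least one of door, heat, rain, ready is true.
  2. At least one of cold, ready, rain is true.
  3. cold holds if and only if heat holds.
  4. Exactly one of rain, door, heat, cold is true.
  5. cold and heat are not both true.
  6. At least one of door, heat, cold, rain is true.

ready = True, door = True, cold = False, rain = False, heat = False

  (1) {door, heat, rain, ready}: 2 true — at least one ✓
  (2) {cold, ready, rain}: 1 true — at least one ✓
  (3) cold=F, heat=F — same ✓
  (4) {rain, door, heat, cold}: 1 true — exactly one ✓
  (5) cold=F, heat=F — not both ✓
  (6) {door, heat, cold, rain}: 1 true — at least one ✓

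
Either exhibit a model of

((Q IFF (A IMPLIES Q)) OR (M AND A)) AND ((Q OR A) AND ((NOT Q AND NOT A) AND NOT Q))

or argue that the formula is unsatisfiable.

Case A = True: the conjunct NOT A is False.
Case A = False: the formula simplifies to Q AND (Q AND (NOT Q AND NOT Q)).
  Q = True: the conjunct NOT Q is False.
  Q = False: the conjunct Q is False.
Both cases fail — unsatisfiable.

Unsatisfiable — no assignment works.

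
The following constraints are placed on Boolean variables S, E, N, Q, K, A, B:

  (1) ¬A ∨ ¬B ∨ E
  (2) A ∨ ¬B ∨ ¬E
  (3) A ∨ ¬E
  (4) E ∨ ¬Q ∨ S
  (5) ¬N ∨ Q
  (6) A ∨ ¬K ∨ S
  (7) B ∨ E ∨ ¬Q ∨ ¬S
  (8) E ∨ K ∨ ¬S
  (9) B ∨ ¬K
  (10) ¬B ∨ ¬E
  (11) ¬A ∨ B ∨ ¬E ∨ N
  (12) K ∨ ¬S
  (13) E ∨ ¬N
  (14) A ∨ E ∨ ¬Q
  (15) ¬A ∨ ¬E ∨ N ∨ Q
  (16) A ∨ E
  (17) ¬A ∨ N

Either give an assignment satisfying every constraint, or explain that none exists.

S = False, E = True, N = True, Q = True, K = False, A = True, B = False

Set S = False.
Try E = False:
  (E ∨ ¬Q ∨ S) forces Q = False.
  (¬N ∨ Q) forces N = False.
  (A ∨ E) forces A = True.
  clause (¬A ∨ N) is falsified — backtrack.
So E = True.
  then (A ∨ ¬E) forces A = True.
  then (¬B ∨ ¬E) forces B = False.
  then (¬A ∨ B ∨ ¬E ∨ N) forces N = True.
  then (¬N ∨ Q) forces Q = True.
  then (B ∨ ¬K) forces K = False.
All clauses satisfied.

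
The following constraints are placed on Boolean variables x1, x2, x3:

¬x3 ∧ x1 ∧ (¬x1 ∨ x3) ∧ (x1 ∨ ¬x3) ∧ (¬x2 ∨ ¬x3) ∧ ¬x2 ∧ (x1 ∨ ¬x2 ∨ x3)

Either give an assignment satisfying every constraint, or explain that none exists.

UNSATISFIABLE

Case x1 = True:
  (¬x3) forces x3 = False.
  Clause (¬x1 ∨ x3) is falsified — contradiction.
Case x1 = False:
  Clause (x1) is falsified — contradiction.
Both cases fail, so the formula is unsatisfiable.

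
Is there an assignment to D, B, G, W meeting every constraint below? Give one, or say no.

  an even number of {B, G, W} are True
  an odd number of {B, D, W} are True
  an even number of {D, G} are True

No satisfying assignment exists.

Adding constraints 1, 2, 3 mod 2: every variable appears an even number of times on the left, so the left side is 0.
But the right sides sum to 1 (mod 2). 0 ≠ 1 — the system is inconsistent.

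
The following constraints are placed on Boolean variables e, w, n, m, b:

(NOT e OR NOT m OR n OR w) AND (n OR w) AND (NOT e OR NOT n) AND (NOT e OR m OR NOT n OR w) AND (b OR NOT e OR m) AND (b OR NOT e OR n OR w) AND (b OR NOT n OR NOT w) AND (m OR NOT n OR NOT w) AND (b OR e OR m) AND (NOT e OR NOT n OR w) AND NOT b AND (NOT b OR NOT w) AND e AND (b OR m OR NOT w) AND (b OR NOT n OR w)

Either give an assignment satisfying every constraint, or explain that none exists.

Unit clause (NOT b) forces b = False.
Unit clause (e) forces e = True.
In (NOT e OR NOT n) only NOT n is left, so n = False.
In (b OR NOT e OR m) only m is left, so m = True.
In (b OR NOT e OR n OR w) only w is left, so w = True.
All clauses satisfied.

e = True, w = True, n = False, m = True, b = False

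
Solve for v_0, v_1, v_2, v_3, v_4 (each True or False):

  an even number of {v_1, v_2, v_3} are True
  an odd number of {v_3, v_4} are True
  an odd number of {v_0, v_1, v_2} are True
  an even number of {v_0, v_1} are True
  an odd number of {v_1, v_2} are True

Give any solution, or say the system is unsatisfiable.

v_0 = False, v_1 = False, v_2 = True, v_3 = True, v_4 = False

{v_1, v_2, v_3}: 2 true → even ✓
{v_3, v_4}: 1 true → odd ✓
{v_0, v_1, v_2}: 1 true → odd ✓
{v_0, v_1}: 0 true → even ✓
{v_1, v_2}: 1 true → odd ✓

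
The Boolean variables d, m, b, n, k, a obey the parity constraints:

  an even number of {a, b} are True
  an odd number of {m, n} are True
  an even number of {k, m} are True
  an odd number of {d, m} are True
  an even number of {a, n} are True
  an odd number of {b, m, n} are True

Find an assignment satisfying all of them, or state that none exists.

d = False, m = True, b = False, n = False, k = True, a = False

{a, b}: 0 true → even ✓
{m, n}: 1 true → odd ✓
{k, m}: 2 true → even ✓
{d, m}: 1 true → odd ✓
{a, n}: 0 true → even ✓
{b, m, n}: 1 true → odd ✓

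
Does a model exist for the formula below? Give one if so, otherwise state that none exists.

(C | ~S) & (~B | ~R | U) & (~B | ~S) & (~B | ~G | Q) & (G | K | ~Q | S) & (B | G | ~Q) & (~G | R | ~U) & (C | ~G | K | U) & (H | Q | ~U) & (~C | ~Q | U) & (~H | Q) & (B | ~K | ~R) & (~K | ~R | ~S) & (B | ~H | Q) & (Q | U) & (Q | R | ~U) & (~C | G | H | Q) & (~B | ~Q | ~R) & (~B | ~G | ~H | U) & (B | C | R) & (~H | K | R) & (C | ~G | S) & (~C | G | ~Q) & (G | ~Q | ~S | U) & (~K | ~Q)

G: True, Q: True, K: False, B: False, H: False, U: True, R: True, S: False, C: True

Set G = True.
Try Q = False:
  (~B | ~G | Q) forces B = False.
  (~H | Q) forces H = False.
  (H | Q | ~U) forces U = False.
  clause (Q | U) is falsified — backtrack.
So Q = True.
  then (~K | ~Q) forces K = False.
Set B = False.
Set H = False.
Set U = True.
  then (~G | R | ~U) forces R = True.
Set S = False.
  then (C | ~G | S) forces C = True.
All clauses satisfied.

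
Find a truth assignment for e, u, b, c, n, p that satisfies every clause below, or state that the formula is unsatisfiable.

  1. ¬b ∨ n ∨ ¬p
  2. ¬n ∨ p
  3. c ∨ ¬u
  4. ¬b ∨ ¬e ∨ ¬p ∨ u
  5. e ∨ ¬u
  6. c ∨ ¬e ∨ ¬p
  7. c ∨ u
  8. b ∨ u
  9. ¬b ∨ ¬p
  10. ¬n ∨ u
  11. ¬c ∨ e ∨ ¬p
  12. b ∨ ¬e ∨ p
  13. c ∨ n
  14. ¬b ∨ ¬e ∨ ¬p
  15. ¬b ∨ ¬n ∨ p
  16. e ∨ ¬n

Set e = False.
  then (e ∨ ¬u) forces u = False.
  then (c ∨ u) forces c = True.
  then (b ∨ u) forces b = True.
  then (¬b ∨ ¬p) forces p = False.
  then (¬n ∨ u) forces n = False.
All clauses satisfied.

e = False, u = False, b = True, c = True, n = False, p = False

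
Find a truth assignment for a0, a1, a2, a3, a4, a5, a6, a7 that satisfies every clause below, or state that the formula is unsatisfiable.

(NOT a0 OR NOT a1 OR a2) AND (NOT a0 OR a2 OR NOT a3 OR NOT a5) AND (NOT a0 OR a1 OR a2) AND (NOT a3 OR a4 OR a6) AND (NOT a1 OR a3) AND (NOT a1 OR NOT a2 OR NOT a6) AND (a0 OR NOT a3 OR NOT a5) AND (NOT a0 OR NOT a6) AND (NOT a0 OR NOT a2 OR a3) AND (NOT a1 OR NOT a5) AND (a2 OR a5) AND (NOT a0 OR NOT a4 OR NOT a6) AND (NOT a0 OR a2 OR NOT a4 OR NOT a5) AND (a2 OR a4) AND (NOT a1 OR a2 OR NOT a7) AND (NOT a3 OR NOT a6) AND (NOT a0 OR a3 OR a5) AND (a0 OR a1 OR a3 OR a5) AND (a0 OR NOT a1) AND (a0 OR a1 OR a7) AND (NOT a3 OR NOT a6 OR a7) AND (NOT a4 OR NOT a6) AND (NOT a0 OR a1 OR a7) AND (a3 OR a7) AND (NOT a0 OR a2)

a0=T, a1=T, a2=T, a3=T, a4=T, a5=F, a6=F, a7=F

Set a0 = True.
  then (NOT a0 OR NOT a6) forces a6 = False.
  then (NOT a0 OR a2) forces a2 = True.
  then (NOT a0 OR NOT a2 OR a3) forces a3 = True.
  then (NOT a3 OR a4 OR a6) forces a4 = True.
Set a1 = True.
  then (NOT a1 OR NOT a5) forces a5 = False.
Set a7 = False.
All clauses satisfied.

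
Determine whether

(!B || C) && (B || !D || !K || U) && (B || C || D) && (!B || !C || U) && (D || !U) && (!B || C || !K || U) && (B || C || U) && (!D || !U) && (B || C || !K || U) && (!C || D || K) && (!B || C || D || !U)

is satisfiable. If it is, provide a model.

D = True, B = False, U = False, C = True, K = False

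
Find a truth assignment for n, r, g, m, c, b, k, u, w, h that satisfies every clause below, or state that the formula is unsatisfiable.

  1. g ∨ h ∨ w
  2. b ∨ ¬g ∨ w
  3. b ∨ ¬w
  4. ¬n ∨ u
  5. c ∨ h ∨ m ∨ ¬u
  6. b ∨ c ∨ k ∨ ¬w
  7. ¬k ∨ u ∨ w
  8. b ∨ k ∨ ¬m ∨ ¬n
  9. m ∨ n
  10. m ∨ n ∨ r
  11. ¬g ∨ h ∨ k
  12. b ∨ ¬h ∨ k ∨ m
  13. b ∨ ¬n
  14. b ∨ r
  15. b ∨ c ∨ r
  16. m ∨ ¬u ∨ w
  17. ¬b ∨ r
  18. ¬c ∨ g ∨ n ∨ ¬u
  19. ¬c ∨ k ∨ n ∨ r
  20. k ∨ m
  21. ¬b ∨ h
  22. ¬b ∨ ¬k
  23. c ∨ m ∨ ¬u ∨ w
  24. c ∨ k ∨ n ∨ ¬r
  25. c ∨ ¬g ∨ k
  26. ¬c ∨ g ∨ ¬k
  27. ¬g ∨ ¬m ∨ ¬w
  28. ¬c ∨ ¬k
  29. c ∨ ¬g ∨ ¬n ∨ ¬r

Set n = False.
  then (m ∨ n) forces m = True.
Try r = False:
  (b ∨ r) forces b = True.
  clause (¬b ∨ r) is falsified — backtrack.
So r = True.
Set g = True.
  then (¬g ∨ ¬m ∨ ¬w) forces w = False.
  then (b ∨ ¬g ∨ w) forces b = True.
  then (¬b ∨ h) forces h = True.
  then (¬b ∨ ¬k) forces k = False.
  then (c ∨ k ∨ n ∨ ¬r) forces c = True.
Set u = False.
All clauses satisfied.

n=F; r=T; g=T; m=T; c=T; b=T; k=F; u=F; w=F; h=T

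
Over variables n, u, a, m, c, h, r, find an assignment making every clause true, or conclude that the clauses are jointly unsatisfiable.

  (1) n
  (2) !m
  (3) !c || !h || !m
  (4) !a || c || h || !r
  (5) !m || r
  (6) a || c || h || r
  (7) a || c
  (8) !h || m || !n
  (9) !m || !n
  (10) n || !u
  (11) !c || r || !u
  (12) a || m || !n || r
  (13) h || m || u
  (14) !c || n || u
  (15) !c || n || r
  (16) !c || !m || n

Unit clause (n) forces n = True.
Unit clause (!m) forces m = False.
In (!h || m || !n) only !h is left, so h = False.
In (h || m || u) only u is left, so u = True.
Set a = False.
  then (a || c) forces c = True.
  then (!c || r || !u) forces r = True.
All clauses satisfied.

n=T, u=T, a=F, m=F, c=T, h=F, r=T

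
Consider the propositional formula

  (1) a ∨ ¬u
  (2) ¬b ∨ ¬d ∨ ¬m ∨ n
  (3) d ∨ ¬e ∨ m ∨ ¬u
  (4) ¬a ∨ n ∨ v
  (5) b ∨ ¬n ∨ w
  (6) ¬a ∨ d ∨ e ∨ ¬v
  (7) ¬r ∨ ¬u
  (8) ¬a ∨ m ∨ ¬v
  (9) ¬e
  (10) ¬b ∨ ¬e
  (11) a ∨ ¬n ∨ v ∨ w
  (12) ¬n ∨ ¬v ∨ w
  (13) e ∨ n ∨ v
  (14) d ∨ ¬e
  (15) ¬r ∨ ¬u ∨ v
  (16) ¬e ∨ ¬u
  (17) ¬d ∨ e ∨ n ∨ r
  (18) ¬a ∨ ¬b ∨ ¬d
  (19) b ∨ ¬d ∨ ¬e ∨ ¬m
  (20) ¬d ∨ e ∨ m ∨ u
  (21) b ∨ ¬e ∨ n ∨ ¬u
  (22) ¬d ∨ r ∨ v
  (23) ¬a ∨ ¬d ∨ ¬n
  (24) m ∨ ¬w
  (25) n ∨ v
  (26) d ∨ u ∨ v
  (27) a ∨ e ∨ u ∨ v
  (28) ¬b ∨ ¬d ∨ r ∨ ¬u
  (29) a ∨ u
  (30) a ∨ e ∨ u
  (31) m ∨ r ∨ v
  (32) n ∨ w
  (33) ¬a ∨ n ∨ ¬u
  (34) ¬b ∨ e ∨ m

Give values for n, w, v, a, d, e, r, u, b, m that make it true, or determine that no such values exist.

Unit clause (¬e) forces e = False.
Set n = True.
Set w = False.
  then (b ∨ ¬n ∨ w) forces b = True.
  then (¬n ∨ ¬v ∨ w) forces v = False.
  then (¬b ∨ e ∨ m) forces m = True.
  then (a ∨ ¬n ∨ v ∨ w) forces a = True.
  then (¬a ∨ ¬b ∨ ¬d) forces d = False.
  then (d ∨ u ∨ v) forces u = True.
  then (¬r ∨ ¬u) forces r = False.
All clauses satisfied.

n: True, w: False, v: False, a: True, d: False, e: False, r: False, u: True, b: True, m: True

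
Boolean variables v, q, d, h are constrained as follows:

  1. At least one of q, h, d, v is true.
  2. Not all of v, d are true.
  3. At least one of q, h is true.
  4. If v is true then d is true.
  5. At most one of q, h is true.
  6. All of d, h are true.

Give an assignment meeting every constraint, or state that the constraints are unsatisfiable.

v = False, q = False, d = True, h = True

  (1) {q, h, d, v}: 2 true — at least one ✓
  (2) {v, d}: 1/2 true — not all ✓
  (3) {q, h}: 1 true — at least one ✓
  (4) v=F ⇒ d: vacuous ✓
  (5) {q, h}: 1 true — at most one ✓
  (6) {d, h}: all 2 true ✓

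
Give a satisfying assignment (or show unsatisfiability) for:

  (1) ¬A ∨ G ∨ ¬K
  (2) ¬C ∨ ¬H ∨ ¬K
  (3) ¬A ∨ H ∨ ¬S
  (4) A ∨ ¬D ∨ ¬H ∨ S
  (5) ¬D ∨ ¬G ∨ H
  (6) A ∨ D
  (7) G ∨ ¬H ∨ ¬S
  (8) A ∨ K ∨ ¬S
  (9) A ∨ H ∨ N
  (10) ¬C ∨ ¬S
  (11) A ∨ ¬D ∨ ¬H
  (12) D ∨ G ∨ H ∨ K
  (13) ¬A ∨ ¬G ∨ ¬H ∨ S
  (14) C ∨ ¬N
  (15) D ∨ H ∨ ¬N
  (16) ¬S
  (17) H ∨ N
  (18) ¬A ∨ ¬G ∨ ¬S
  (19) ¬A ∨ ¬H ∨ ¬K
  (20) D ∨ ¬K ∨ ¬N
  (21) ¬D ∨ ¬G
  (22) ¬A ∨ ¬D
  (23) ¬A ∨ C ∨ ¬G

A=F; D=T; G=F; C=T; S=F; N=T; H=F; K=F

Unit clause (¬S) forces S = False.
Set A = False.
  then (A ∨ D) forces D = True.
  then (A ∨ ¬D ∨ ¬H) forces H = False.
  then (H ∨ N) forces N = True.
  then (¬D ∨ ¬G) forces G = False.
  then (C ∨ ¬N) forces C = True.
Set K = False.
All clauses satisfied.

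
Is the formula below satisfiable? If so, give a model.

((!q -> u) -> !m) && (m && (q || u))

UNSATISFIABLE

Case m = True: the formula simplifies to !((!q -> u)) && (q || u).
  u = True: the conjunct !((!q -> u)) becomes !((!q -> True)) = False.
  u = False: simplifies to !q && q.
    q = True: the conjunct !q is False.
    q = False: the conjunct q is False.
Case m = False: the conjunct m is False.
Both cases fail — unsatisfiable.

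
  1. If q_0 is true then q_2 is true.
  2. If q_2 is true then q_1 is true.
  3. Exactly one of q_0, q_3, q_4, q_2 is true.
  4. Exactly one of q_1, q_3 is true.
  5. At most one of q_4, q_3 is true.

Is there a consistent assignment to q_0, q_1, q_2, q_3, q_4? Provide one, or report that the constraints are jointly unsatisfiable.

q_0 = False, q_1 = True, q_2 = False, q_3 = False, q_4 = True

  (1) q_0=F ⇒ q_2: vacuous ✓
  (2) q_2=F ⇒ q_1: vacuous ✓
  (3) {q_0, q_3, q_4, q_2}: 1 true — exactly one ✓
  (4) {q_1, q_3}: 1 true — exactly one ✓
  (5) {q_4, q_3}: 1 true — at most one ✓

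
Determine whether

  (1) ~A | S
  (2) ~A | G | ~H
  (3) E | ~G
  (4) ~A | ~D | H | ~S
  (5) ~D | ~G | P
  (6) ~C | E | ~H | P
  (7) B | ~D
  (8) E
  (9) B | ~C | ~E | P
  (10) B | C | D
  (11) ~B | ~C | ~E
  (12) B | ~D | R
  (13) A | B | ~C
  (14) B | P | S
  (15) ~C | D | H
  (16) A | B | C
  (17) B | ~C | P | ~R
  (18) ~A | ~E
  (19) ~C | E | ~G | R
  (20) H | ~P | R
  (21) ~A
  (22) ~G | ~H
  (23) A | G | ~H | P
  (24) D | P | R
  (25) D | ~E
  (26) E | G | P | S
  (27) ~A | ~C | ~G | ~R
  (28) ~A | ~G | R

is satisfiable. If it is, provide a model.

R = False, E = True, G = False, S = False, P = True, A = False, H = True, B = True, D = True, C = False

Unit clause (E) forces E = True.
In (~A | ~E) only ~A is left, so A = False.
In (D | ~E) only D is left, so D = True.
In (B | ~D) only B is left, so B = True.
In (~B | ~C | ~E) only ~C is left, so C = False.
Set R = False.
Try G = True:
  (~D | ~G | P) forces P = True.
  (H | ~P | R) forces H = True.
  clause (~G | ~H) is falsified — backtrack.
So G = False.
Set S = False.
Set P = True.
  then (H | ~P | R) forces H = True.
All clauses satisfied.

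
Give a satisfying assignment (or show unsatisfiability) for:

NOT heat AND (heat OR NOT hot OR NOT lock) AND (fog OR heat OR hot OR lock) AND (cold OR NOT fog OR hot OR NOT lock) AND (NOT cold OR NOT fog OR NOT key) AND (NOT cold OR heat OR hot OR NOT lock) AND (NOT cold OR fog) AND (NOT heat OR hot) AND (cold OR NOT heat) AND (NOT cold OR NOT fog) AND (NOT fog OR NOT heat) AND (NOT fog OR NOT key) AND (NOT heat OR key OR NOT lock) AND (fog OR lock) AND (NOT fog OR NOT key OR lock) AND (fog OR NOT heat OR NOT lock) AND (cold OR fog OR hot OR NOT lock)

heat = False, fog = True, cold = False, lock = False, hot = False, key = False

Unit clause (NOT heat) forces heat = False.
Set fog = True.
  then (NOT cold OR NOT fog) forces cold = False.
  then (NOT fog OR NOT key) forces key = False.
Set lock = False.
Set hot = False.
All clauses satisfied.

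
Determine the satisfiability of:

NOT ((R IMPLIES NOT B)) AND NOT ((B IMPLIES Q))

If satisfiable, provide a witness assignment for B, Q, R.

B=T, Q=F, R=T

  NOT ((R IMPLIES NOT B)) = True
    R IMPLIES NOT B = False
      NOT B = False
  NOT ((B IMPLIES Q)) = True
    B IMPLIES Q = False
Both conjuncts True, so the formula holds.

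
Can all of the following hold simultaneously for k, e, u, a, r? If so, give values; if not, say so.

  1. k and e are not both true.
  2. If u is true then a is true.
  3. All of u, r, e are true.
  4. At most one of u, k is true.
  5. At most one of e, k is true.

k = False, e = True, u = True, a = True, r = True

  (1) k=F, e=T — not both ✓
  (2) u=T ⇒ a: T ✓
  (3) {u, r, e}: all 3 true ✓
  (4) {u, k}: 1 true — at most one ✓
  (5) {e, k}: 1 true — at most one ✓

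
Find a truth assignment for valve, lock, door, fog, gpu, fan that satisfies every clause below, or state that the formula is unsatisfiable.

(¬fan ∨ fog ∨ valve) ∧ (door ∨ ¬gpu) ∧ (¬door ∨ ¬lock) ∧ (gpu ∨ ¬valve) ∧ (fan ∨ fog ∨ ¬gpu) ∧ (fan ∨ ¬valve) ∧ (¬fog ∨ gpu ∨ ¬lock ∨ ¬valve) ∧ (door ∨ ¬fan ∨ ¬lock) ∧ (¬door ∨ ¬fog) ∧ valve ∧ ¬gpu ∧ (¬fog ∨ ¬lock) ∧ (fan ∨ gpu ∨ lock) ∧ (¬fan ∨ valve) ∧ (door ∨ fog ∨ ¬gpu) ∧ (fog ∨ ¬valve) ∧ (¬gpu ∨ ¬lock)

No satisfying assignment exists.

Case valve = True:
  (gpu ∨ ¬valve) forces gpu = True.
  Clause (¬gpu) is falsified — contradiction.
Case valve = False:
  Clause (valve) is falsified — contradiction.
Both cases fail, so the formula is unsatisfiable.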